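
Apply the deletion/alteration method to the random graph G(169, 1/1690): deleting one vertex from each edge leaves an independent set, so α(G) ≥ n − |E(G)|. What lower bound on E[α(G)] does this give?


E[|E(G)|] = C(169, 2)·p = 14196 · (1/1690) = 42/5.
E[α(G)] ≥ n − E[|E(G)|] = 169 − 42/5 = 803/5.
Numerically: ≈ 160.600.
(This is only a lower bound; the true E[α(G)] may be larger.)

E[α(G)] ≥ 803/5 ≈ 160.600.


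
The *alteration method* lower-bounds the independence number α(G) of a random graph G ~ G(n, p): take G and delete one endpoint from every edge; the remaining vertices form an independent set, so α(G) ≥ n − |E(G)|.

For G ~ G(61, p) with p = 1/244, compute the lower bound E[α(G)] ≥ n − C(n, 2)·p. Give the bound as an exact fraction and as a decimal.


E[|E(G)|] = C(61, 2)·p = 1830 · (1/244) = 15/2.
E[α(G)] ≥ n − E[|E(G)|] = 61 − 15/2 = 107/2.
Numerically: ≈ 53.500000.
(This is only a lower bound; the true E[α(G)] may be larger.)

E[α(G)] ≥ 107/2 ≈ 53.500000.


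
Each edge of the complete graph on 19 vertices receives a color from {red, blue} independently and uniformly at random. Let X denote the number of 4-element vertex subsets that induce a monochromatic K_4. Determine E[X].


Let X = Σ_S X_S over the C(19, 4) = 3876 subsets S of size 4, where X_S = 1 if the K_4 on S is monochromatic.
For a fixed S, the K_4 on S has C(4, 2) = 6 edges. P[all 6 edges red] = (1/2)^6, and likewise for blue, so P[monochromatic] = 2·(1/2)^6 = 2^{1 − 6} = 1/32.
By linearity: E[X] = C(19, 4) · 2^{1 − 6} = 3876 · 1/32 = 969/8.
Numerically: E[X] ≈ 121.125.

E[X] = C(19,4)·2^(1−C(4,2)) = 969/8 ≈ 121.125.


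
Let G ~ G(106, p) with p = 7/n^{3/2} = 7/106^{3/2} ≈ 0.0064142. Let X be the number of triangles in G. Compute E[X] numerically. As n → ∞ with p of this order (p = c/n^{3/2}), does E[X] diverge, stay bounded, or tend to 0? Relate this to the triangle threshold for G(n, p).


Number of potential triangles: C(106, 3) = 192920.
Each occurs with probability p³ ≈ (0.0064142)³ ≈ 2.6388684e-07.
By linearity: E[X] = C(106, 3)·p³ ≈ 192920 · 2.6388684e-07 ≈ 0.05091.
Since α = 3/2 > 1, p = c/n^{3/2} = o(1/n) is below the triangle threshold p ~ 1/n. Asymptotically E[X] ~ (c³/6)·n^{3(1−α)} = (7³/6)·n^{-1.5} → 0, so by Markov's inequality G has no triangles w.h.p.

E[X] ≈ 0.05091; in regime p = Θ(1/n^{3/2}) E[X] tends to 0 (below the triangle threshold p ~ 1/n).


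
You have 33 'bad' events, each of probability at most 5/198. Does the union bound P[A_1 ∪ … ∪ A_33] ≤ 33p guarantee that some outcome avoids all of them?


Union bound: P[∪_{i=1}^{33} A_i] ≤ Σ_i P[A_i] ≤ 33·p = 33·(5/198) = 5/6.
Numerically: 5/6 ≈ 0.8333.
Is 5/6 < 1? YES.
Since P[∪ A_i] ≤ 5/6 < 1, the complement has P[∩ A_i^c] ≥ 1 − 5/6 = 1/6 > 0, so some outcome avoids every A_i.

33·p = 5/6 ≈ 0.8333; existence CERTIFIED by the union bound.


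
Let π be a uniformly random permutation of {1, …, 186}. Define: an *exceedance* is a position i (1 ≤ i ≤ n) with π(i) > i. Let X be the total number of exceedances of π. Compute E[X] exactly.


Write X = Σ_{i=1}^{186} X_i, where X_i = 1_{π(i) > i}.
For each fixed i, π(i) is uniform over {1, …, 186} (marginal of a uniform permutation), so P[π(i) > i] = (n − i)/n. Summing: Σ_{i=1}^{186} (n − i)/n = (0 + 1 + … + 185)/186 = 186(186 − 1)/(2·186) = (186 − 1)/2.
Hence E[X] = Σ_{i=1}^{186} (186 − i)/186 = 185/2 ≈ 92.50000.

E[X] = 185/2 = 92.50000.


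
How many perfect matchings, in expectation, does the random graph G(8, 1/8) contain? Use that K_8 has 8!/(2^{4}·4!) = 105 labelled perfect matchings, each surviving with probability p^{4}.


K_8 has 8!/(2^{4}·4!) = 105 labelled perfect matchings.
For each such perfect matching H, let X_H = 1 if all 4 edges of H are present in G. Then P[X_H = 1] = p^{4} = (1/8)^{4} = 1/4096.
Summing the indicators: E[X] = Σ_H E[X_H] = 105 · p^{4} = 105 · 1/4096 = 105/4096.
Numerically: E[X] ≈ 0.025635.

E[X] = 105 · (1/8)^{4} = 105/4096 ≈ 0.025635.


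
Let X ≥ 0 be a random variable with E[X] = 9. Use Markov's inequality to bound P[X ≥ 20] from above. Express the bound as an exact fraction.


μ = E[X] = 9, a = 20.
Markov: P[X ≥ 20] ≤ μ/a = (9)/20 = 9/20.
Numerically: ≈ 0.450.
(Since a = 20 > μ = 9.000, the bound 9/20 is < 1 and informative.)

P[X ≥ 20] ≤ 9/20 ≈ 0.450.


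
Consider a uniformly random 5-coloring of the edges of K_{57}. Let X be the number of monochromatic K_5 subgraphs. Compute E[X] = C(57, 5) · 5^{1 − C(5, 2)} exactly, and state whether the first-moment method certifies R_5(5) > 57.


E[X] = C(57, 5) · 5^{1 − 10} = 4187106 · 5^{−9} = 4187106/1953125.
As a reduced fraction: E[X] = 4187106/1953125 ≈ 2.14380.
Is E[X] < 1? NO.
Since E[X] ≥ 1, the first-moment bound is inconclusive at n = 57; it does NOT by itself certify R_5(5) > 57.

E[X] = 4187106/1953125 ≈ 2.14380; E[X] ≥ 1; first-moment method inconclusive here.


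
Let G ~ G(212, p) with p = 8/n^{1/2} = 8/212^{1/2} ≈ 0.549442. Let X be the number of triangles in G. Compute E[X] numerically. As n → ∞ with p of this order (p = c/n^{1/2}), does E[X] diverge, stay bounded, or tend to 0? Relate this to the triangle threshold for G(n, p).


Number of potential triangles: C(212, 3) = 1565620.
Each occurs with probability p³ ≈ (0.549442)³ ≈ 1.65869360e-01.
By linearity: E[X] = C(212, 3)·p³ ≈ 1565620 · 1.65869360e-01 ≈ 259688.387779.
Since α = 1/2 < 1, p = c/n^{1/2} ≫ 1/n is above the triangle threshold p ~ 1/n. Asymptotically E[X] ~ (c³/6)·n^{3(1−α)} = (8³/6)·n^{1.5} → ∞; triangles are abundant w.h.p.

E[X] ≈ 259688.387779; in regime p = Θ(1/n^{1/2}) E[X] diverges (above the triangle threshold p ~ 1/n).


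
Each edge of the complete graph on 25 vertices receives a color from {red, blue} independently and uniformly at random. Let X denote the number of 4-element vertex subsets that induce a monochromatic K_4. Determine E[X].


Let X = Σ_S X_S over the C(25, 4) = 12650 subsets S of size 4, where X_S = 1 if the K_4 on S is monochromatic.
For a fixed S, the K_4 on S has C(4, 2) = 6 edges. P[all 6 edges red] = (1/2)^6, and likewise for blue, so P[monochromatic] = 2·(1/2)^6 = 2^{1 − 6} = 1/32.
By linearity of expectation: E[X] = C(25, 4) · 2^{1 − 6} = 12650 · 1/32 = 6325/16.
Numerically: E[X] ≈ 395.31250.

E[X] = C(25,4)·2^(1−C(4,2)) = 6325/16 ≈ 395.31250.


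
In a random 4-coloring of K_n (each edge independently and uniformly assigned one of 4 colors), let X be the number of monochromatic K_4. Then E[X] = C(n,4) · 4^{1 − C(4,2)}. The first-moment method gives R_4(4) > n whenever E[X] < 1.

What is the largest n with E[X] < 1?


We need C(n, 4) · 4^{1 − 6} < 1, i.e. C(n, 4) < 4^{6 − 1} = 1024.
Check values of n near the boundary:
  n = 10: C(10, 4) = 210; 210 < 1024? YES
  n = 11: C(11, 4) = 330; 330 < 1024? YES
  n = 12: C(12, 4) = 495; 495 < 1024? YES
  n = 13: C(13, 4) = 715; 715 < 1024? YES
  n = 14: C(14, 4) = 1001; 1001 < 1024? YES
  n = 15: C(15, 4) = 1365; 1365 < 1024? NO
The largest n with C(n, 4) < 1024 is n = 14 (where E[X] = 1001/1024 ≈ 0.97754). Hence R_4(4) > 14, i.e. R_4(4) ≥ 15.

Largest n = 14; hence R_4(4) > 14.


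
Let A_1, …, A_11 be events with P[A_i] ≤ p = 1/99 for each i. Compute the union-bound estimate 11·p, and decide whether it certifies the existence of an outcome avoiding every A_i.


Union bound: P[∪_{i=1}^{11} A_i] ≤ Σ_i P[A_i] ≤ 11·p = 11·(1/99) = 1/9.
Numerically: 1/9 ≈ 0.111.
Is 1/9 < 1? YES.
Since P[∪ A_i] ≤ 1/9 < 1, the complement has P[∩ A_i^c] ≥ 1 − 1/9 = 8/9 > 0, so some outcome avoids every A_i.

11·p = 1/9 ≈ 0.111; existence CERTIFIED by the union bound.


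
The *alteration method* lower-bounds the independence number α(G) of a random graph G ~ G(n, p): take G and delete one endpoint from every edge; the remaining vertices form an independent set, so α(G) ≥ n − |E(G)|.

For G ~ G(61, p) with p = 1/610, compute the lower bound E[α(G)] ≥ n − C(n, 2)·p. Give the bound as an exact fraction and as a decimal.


E[|E(G)|] = C(61, 2)·p = 1830 · (1/610) = 3.
E[α(G)] ≥ n − E[|E(G)|] = 61 − 3 = 58.
Numerically: ≈ 58.000000.
(This is only a lower bound; the true E[α(G)] may be larger.)

E[α(G)] ≥ 58 ≈ 58.000000.


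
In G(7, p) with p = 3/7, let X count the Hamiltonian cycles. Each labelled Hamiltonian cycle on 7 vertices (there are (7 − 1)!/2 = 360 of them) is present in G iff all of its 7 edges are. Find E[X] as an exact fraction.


K_7 has (7 − 1)!/2 = 360 labelled Hamiltonian cycles.
For each such Hamiltonian cycle H, let X_H = 1 if all 7 edges of H are present in G. Then P[X_H = 1] = p^{7} = (3/7)^{7} = 2187/823543.
By linearity: E[X] = Σ_H E[X_H] = 360 · p^{7} = 360 · 2187/823543 = 787320/823543.
Numerically: E[X] ≈ 0.95602.

E[X] = 360 · (3/7)^{7} = 787320/823543 ≈ 0.95602.


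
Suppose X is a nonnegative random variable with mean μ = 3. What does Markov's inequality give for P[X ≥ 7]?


μ = E[X] = 3, a = 7.
Markov: P[X ≥ 7] ≤ μ/a = (3)/7 = 3/7.
Numerically: ≈ 0.429.
(Since a = 7 > μ = 3.000, the bound 3/7 is < 1 and informative.)

P[X ≥ 7] ≤ 3/7 ≈ 0.429.


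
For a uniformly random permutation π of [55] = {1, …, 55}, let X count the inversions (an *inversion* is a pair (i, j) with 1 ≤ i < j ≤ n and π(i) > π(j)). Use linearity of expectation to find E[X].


Write X = Σ X_I over the C(55, 2) = 1485 pairs i < j, with X_I the indicator of one inversion.
There are 1485 indicators.
For each fixed pair i < j, the values π(i) and π(j) are two distinct elements of {1, …, 55} in uniformly random order; by symmetry P[π(i) > π(j)] = 1/2.
By linearity: E[X] = 1485 · (1/2) = C(55, 2) · (1/2) = 1485/2 = 1485/2 ≈ 742.500.

E[X] = 1485/2 = 742.500.


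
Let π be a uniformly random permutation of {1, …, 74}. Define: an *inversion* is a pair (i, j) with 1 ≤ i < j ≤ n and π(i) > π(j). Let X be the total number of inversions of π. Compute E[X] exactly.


Write X = Σ X_I over the C(74, 2) = 2701 pairs i < j, with X_I the indicator of one inversion.
There are 2701 indicators.
For each fixed pair i < j, the values π(i) and π(j) are two distinct elements of {1, …, 74} in uniformly random order; by symmetry P[π(i) > π(j)] = 1/2.
By linearity: E[X] = 2701 · (1/2) = C(74, 2) · (1/2) = 2701/2 = 2701/2 ≈ 1350.500000.

E[X] = 2701/2 = 1350.500000.


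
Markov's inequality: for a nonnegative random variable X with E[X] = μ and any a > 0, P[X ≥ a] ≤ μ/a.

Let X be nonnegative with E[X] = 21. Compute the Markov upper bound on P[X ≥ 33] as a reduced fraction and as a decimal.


μ = E[X] = 21, a = 33.
Markov: P[X ≥ 33] ≤ μ/a = (21)/33 = 7/11.
Numerically: ≈ 0.636.
(Since a = 33 > μ = 21.000, the bound 7/11 is < 1 and informative.)

P[X ≥ 33] ≤ 7/11 ≈ 0.636.


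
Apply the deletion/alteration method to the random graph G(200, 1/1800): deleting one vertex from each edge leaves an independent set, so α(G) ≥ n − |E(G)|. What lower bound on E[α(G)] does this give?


E[|E(G)|] = C(200, 2)·p = 19900 · (1/1800) = 199/18.
E[α(G)] ≥ n − E[|E(G)|] = 200 − 199/18 = 3401/18.
Numerically: ≈ 188.94444.
(This is only a lower bound; the true E[α(G)] may be larger.)

E[α(G)] ≥ 3401/18 ≈ 188.94444.


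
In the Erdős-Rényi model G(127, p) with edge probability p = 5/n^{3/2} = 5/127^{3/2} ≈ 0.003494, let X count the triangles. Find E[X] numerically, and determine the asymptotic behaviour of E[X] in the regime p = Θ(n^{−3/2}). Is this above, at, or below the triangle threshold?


Number of potential triangles: C(127, 3) = 333375.
Each occurs with probability p³ ≈ (0.003494)³ ≈ 4.263765e-08.
By linearity: E[X] = C(127, 3)·p³ ≈ 333375 · 4.263765e-08 ≈ 0.0142.
Since α = 3/2 > 1, p = c/n^{3/2} = o(1/n) is below the triangle threshold p ~ 1/n. Asymptotically E[X] ~ (c³/6)·n^{3(1−α)} = (5³/6)·n^{-1.5} → 0, so by Markov's inequality G has no triangles w.h.p.

E[X] ≈ 0.0142; in regime p = Θ(1/n^{3/2}) E[X] tends to 0 (below the triangle threshold p ~ 1/n).


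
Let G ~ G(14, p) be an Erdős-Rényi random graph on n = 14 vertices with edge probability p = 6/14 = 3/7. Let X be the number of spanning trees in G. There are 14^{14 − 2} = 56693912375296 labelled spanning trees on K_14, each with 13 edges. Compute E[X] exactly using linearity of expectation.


K_14 has 14^{14 − 2} = 56693912375296 labelled spanning trees.
For each such spanning tree H, let X_H = 1 if all 13 edges of H are present in G. Then P[X_H = 1] = p^{13} = (3/7)^{13} = 1594323/96889010407.
By linearity: E[X] = Σ_H E[X_H] = 56693912375296 · p^{13} = 56693912375296 · 1594323/96889010407 = 6530347008/7.
Numerically: E[X] ≈ 9.3291e+08.

E[X] = 56693912375296 · (3/7)^{13} = 6530347008/7 ≈ 9.3291e+08.


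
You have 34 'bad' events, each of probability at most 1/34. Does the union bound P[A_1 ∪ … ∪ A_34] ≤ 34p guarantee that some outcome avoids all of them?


Union bound: P[∪_{i=1}^{34} A_i] ≤ Σ_i P[A_i] ≤ 34·p = 34·(1/34) = 1.
Numerically: 1 ≈ 1.0000000.
Is 1 < 1? NO.
Since the bound 1 is ≥ 1, the union bound is uninformative here; it does NOT by itself certify existence.

34·p = 1 ≈ 1.0000000; existence NOT certified by the union bound.


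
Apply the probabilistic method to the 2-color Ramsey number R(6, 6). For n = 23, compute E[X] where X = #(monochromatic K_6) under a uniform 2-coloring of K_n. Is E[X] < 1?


E[X] = C(23, 6) · 2^{1 − 15} = 100947 · 2^{−14} = 100947/16384.
As a reduced fraction: E[X] = 100947/16384 ≈ 6.1613159.
Is E[X] < 1? NO.
Since E[X] ≥ 1, the first-moment bound is inconclusive at n = 23; it does NOT by itself certify R(6, 6) > 23.

E[X] = 100947/16384 ≈ 6.1613159; E[X] ≥ 1; first-moment method inconclusive here.


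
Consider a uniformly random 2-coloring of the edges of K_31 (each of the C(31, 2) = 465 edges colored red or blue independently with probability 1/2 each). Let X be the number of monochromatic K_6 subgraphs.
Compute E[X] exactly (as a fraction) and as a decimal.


Let X = Σ_S X_S over the C(31, 6) = 736281 subsets S of size 6, where X_S = 1 if the K_6 on S is monochromatic.
For a fixed S, the K_6 on S has C(6, 2) = 15 edges. P[all 15 edges red] = (1/2)^15, and likewise for blue, so P[monochromatic] = 2·(1/2)^15 = 2^{1 − 15} = 1/16384.
By linearity: E[X] = C(31, 6) · 2^{1 − 15} = 736281 · 1/16384 = 736281/16384.
Numerically: E[X] ≈ 44.9390.

E[X] = C(31,6)·2^(1−C(6,2)) = 736281/16384 ≈ 44.9390.


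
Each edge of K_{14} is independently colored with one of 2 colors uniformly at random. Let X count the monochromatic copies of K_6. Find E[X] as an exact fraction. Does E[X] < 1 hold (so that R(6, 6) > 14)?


E[X] = C(14, 6) · 2^{1 − 15} = 3003 · 2^{−14} = 3003/16384.
As a reduced fraction: E[X] = 3003/16384 ≈ 0.1832886.
Is E[X] < 1? YES.
Since E[X] < 1, there exists a 2-coloring of K_{14} with no monochromatic K_6; hence R(6, 6) > 14.

E[X] = 3003/16384 ≈ 0.1832886; E[X] < 1, so R(6, 6) > 14.


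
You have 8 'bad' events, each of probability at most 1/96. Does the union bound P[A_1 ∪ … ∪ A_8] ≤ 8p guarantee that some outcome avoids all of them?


Union bound: P[∪_{i=1}^{8} A_i] ≤ Σ_i P[A_i] ≤ 8·p = 8·(1/96) = 1/12.
Numerically: 1/12 ≈ 0.08333.
Is 1/12 < 1? YES.
Since P[∪ A_i] ≤ 1/12 < 1, the complement has P[∩ A_i^c] ≥ 1 − 1/12 = 11/12 > 0, so some outcome avoids every A_i.

8·p = 1/12 ≈ 0.08333; existence CERTIFIED by the union bound.


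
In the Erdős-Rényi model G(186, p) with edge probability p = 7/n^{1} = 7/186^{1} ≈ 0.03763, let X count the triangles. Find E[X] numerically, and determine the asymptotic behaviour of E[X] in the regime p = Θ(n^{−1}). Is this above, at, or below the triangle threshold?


Number of potential triangles: C(186, 3) = 1055240.
Each occurs with probability p³ ≈ (0.03763)³ ≈ 5.330345e-05.
By linearity: E[X] = C(186, 3)·p³ ≈ 1055240 · 5.330345e-05 ≈ 56.2479.
Here α = 1, so p = 7/n is exactly at the triangle threshold p ~ 1/n. Asymptotically E[X] → c³/6 = 7³/6 = 343/6 ≈ 57.1667, a bounded constant. In this regime the triangle count is asymptotically Poisson(c³/6).

E[X] ≈ 56.2479; in regime p = Θ(1/n^{1}) E[X] stays bounded (at the triangle threshold p ~ 1/n).


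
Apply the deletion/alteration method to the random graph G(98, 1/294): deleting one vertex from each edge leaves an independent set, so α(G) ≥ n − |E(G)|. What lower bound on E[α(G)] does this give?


E[|E(G)|] = C(98, 2)·p = 4753 · (1/294) = 97/6.
E[α(G)] ≥ n − E[|E(G)|] = 98 − 97/6 = 491/6.
Numerically: ≈ 81.833333.
(This is only a lower bound; the true E[α(G)] may be larger.)

E[α(G)] ≥ 491/6 ≈ 81.833333.


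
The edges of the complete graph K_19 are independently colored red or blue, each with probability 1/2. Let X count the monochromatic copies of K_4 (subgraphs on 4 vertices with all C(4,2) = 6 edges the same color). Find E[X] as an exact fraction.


Let X = Σ_S X_S over the C(19, 4) = 3876 subsets S of size 4, where X_S = 1 if the K_4 on S is monochromatic.
For a fixed S, the K_4 on S has C(4, 2) = 6 edges. P[all 6 edges red] = (1/2)^6, and likewise for blue, so P[monochromatic] = 2·(1/2)^6 = 2^{1 − 6} = 1/32.
Summing: E[X] = C(19, 4) · 2^{1 − 6} = 3876 · 1/32 = 969/8.
Numerically: E[X] ≈ 121.125000.

E[X] = C(19,4)·2^(1−C(4,2)) = 969/8 ≈ 121.125000.


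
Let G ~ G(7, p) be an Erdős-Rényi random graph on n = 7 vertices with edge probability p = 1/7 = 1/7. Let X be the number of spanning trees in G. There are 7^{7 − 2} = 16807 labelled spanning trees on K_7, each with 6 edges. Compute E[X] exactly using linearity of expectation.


K_7 has 7^{7 − 2} = 16807 labelled spanning trees.
For each such spanning tree H, let X_H = 1 if all 6 edges of H are present in G. Then P[X_H = 1] = p^{6} = (1/7)^{6} = 1/117649.
By linearity of expectation: E[X] = Σ_H E[X_H] = 16807 · p^{6} = 16807 · 1/117649 = 1/7.
Numerically: E[X] ≈ 0.142857.

E[X] = 16807 · (1/7)^{6} = 1/7 ≈ 0.142857.


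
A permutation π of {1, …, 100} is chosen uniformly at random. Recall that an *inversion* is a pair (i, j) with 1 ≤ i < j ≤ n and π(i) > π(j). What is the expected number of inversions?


Write X = Σ X_I over the C(100, 2) = 4950 pairs i < j, with X_I the indicator of one inversion.
There are 4950 indicators.
For each fixed pair i < j, the values π(i) and π(j) are two distinct elements of {1, …, 100} in uniformly random order; by symmetry P[π(i) > π(j)] = 1/2.
By linearity: E[X] = 4950 · (1/2) = C(100, 2) · (1/2) = 4950/2 = 2475 ≈ 2475.000000.

E[X] = 2475 = 2475.000000.


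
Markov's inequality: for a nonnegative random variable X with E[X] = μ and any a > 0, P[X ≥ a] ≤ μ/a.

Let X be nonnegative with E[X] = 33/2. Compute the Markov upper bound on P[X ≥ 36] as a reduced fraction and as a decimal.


μ = E[X] = 33/2, a = 36.
Markov: P[X ≥ 36] ≤ μ/a = (33/2)/36 = 11/24.
Numerically: ≈ 0.458333.
(Since a = 36 > μ = 16.500000, the bound 11/24 is < 1 and informative.)

P[X ≥ 36] ≤ 11/24 ≈ 0.458333.


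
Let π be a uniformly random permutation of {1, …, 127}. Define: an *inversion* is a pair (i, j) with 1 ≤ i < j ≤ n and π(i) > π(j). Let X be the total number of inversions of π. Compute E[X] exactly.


Write X = Σ X_I over the C(127, 2) = 8001 pairs i < j, with X_I the indicator of one inversion.
There are 8001 indicators.
For each fixed pair i < j, the values π(i) and π(j) are two distinct elements of {1, …, 127} in uniformly random order; by symmetry P[π(i) > π(j)] = 1/2.
By linearity: E[X] = 8001 · (1/2) = C(127, 2) · (1/2) = 8001/2 = 8001/2 ≈ 4000.5000.

E[X] = 8001/2 = 4000.5000.


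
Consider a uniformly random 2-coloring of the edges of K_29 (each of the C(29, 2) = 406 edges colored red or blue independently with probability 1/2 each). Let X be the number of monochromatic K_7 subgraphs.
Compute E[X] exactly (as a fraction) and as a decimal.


Let X = Σ_S X_S over the C(29, 7) = 1560780 subsets S of size 7, where X_S = 1 if the K_7 on S is monochromatic.
For a fixed S, the K_7 on S has C(7, 2) = 21 edges. P[all 21 edges red] = (1/2)^21, and likewise for blue, so P[monochromatic] = 2·(1/2)^21 = 2^{1 − 21} = 1/1048576.
By linearity: E[X] = C(29, 7) · 2^{1 − 21} = 1560780 · 1/1048576 = 390195/262144.
Numerically: E[X] ≈ 1.488.

E[X] = C(29,7)·2^(1−C(7,2)) = 390195/262144 ≈ 1.488.


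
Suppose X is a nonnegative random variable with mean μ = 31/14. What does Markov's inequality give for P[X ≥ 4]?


μ = E[X] = 31/14, a = 4.
Markov: P[X ≥ 4] ≤ μ/a = (31/14)/4 = 31/56.
Numerically: ≈ 0.55357.
(Since a = 4 > μ = 2.21429, the bound 31/56 is < 1 and informative.)

P[X ≥ 4] ≤ 31/56 ≈ 0.55357.


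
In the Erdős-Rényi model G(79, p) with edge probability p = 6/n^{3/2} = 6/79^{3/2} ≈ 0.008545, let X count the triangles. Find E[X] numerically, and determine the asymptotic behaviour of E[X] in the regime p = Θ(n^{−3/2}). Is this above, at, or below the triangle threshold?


Number of potential triangles: C(79, 3) = 79079.
Each occurs with probability p³ ≈ (0.008545)³ ≈ 6.239242e-07.
By linearity: E[X] = C(79, 3)·p³ ≈ 79079 · 6.239242e-07 ≈ 0.0493.
Since α = 3/2 > 1, p = c/n^{3/2} = o(1/n) is below the triangle threshold p ~ 1/n. Asymptotically E[X] ~ (c³/6)·n^{3(1−α)} = (6³/6)·n^{-1.5} → 0, so by Markov's inequality G has no triangles w.h.p.

E[X] ≈ 0.0493; in regime p = Θ(1/n^{3/2}) E[X] tends to 0 (below the triangle threshold p ~ 1/n).


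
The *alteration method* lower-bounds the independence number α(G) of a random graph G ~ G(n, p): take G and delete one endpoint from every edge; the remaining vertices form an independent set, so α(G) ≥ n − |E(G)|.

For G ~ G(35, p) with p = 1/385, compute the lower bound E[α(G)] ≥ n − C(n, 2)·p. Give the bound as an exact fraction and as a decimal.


E[|E(G)|] = C(35, 2)·p = 595 · (1/385) = 17/11.
E[α(G)] ≥ n − E[|E(G)|] = 35 − 17/11 = 368/11.
Numerically: ≈ 33.454545.
(This is only a lower bound; the true E[α(G)] may be larger.)

E[α(G)] ≥ 368/11 ≈ 33.454545.


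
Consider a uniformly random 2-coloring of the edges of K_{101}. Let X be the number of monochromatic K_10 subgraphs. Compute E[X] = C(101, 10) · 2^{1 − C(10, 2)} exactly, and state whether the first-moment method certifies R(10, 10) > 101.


E[X] = C(101, 10) · 2^{1 − 45} = 19212541264840 · 2^{−44} = 19212541264840/17592186044416.
As a reduced fraction: E[X] = 2401567658105/2199023255552 ≈ 1.092.
Is E[X] < 1? NO.
Since E[X] ≥ 1, the first-moment bound is inconclusive at n = 101; it does NOT by itself certify R(10, 10) > 101.

E[X] = 2401567658105/2199023255552 ≈ 1.092; E[X] ≥ 1; first-moment method inconclusive here.


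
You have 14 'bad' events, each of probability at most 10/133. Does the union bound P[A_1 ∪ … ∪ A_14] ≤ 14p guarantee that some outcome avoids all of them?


Union bound: P[∪_{i=1}^{14} A_i] ≤ Σ_i P[A_i] ≤ 14·p = 14·(10/133) = 20/19.
Numerically: 20/19 ≈ 1.052632.
Is 20/19 < 1? NO.
Since the bound 20/19 is ≥ 1, the union bound is uninformative here; it does NOT by itself certify existence.

14·p = 20/19 ≈ 1.052632; existence NOT certified by the union bound.


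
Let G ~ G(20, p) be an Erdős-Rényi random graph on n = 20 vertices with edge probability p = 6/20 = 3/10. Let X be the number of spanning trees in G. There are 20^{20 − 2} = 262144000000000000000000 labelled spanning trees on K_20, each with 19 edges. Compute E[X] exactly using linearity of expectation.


K_20 has 20^{20 − 2} = 262144000000000000000000 labelled spanning trees.
For each such spanning tree H, let X_H = 1 if all 19 edges of H are present in G. Then P[X_H = 1] = p^{19} = (3/10)^{19} = 1162261467/10000000000000000000.
By linearity of expectation: E[X] = Σ_H E[X_H] = 262144000000000000000000 · p^{19} = 262144000000000000000000 · 1162261467/10000000000000000000 = 152339935002624/5.
Numerically: E[X] ≈ 3.05e+13.

E[X] = 262144000000000000000000 · (3/10)^{19} = 152339935002624/5 ≈ 3.05e+13.


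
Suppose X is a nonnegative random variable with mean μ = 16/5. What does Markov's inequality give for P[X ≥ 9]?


μ = E[X] = 16/5, a = 9.
Markov: P[X ≥ 9] ≤ μ/a = (16/5)/9 = 16/45.
Numerically: ≈ 0.35556.
(Since a = 9 > μ = 3.20000, the bound 16/45 is < 1 and informative.)

P[X ≥ 9] ≤ 16/45 ≈ 0.35556.


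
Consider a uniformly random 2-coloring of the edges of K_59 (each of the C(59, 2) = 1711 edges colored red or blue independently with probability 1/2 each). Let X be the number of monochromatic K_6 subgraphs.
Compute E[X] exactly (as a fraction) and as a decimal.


Let X = Σ_S X_S over the C(59, 6) = 45057474 subsets S of size 6, where X_S = 1 if the K_6 on S is monochromatic.
For a fixed S, the K_6 on S has C(6, 2) = 15 edges. P[all 15 edges red] = (1/2)^15, and likewise for blue, so P[monochromatic] = 2·(1/2)^15 = 2^{1 − 15} = 1/16384.
By linearity of expectation: E[X] = C(59, 6) · 2^{1 − 15} = 45057474 · 1/16384 = 22528737/8192.
Numerically: E[X] ≈ 2750.08997.

E[X] = C(59,6)·2^(1−C(6,2)) = 22528737/8192 ≈ 2750.08997.


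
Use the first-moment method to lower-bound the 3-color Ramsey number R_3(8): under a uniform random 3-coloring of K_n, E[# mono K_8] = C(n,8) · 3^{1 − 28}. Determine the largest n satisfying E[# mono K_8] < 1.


We need C(n, 8) · 3^{1 − 28} < 1, i.e. C(n, 8) < 3^{28 − 1} = 7625597484987.
Check values of n near the boundary:
  n = 151: C(151, 8) = 5551321138650; 5551321138650 < 7625597484987? YES
  n = 152: C(152, 8) = 5859727868575; 5859727868575 < 7625597484987? YES
  n = 153: C(153, 8) = 6183023199255; 6183023199255 < 7625597484987? YES
  n = 154: C(154, 8) = 6521818990995; 6521818990995 < 7625597484987? YES
  n = 155: C(155, 8) = 6876747915675; 6876747915675 < 7625597484987? YES
  n = 156: C(156, 8) = 7248464019225; 7248464019225 < 7625597484987? YES
  n = 157: C(157, 8) = 7637643295425; 7637643295425 < 7625597484987? NO
The largest n with C(n, 8) < 7625597484987 is n = 156 (where E[X] = 805384891025/847288609443 ≈ 0.9505437). Hence R_3(8) > 156, i.e. R_3(8) ≥ 157.

Largest n = 156; hence R_3(8) > 156.


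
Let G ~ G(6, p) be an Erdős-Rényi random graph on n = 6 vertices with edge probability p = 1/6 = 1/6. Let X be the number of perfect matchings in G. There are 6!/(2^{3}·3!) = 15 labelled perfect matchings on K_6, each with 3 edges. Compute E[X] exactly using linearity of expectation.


K_6 has 6!/(2^{3}·3!) = 15 labelled perfect matchings.
For each such perfect matching H, let X_H = 1 if all 3 edges of H are present in G. Then P[X_H = 1] = p^{3} = (1/6)^{3} = 1/216.
By linearity: E[X] = Σ_H E[X_H] = 15 · p^{3} = 15 · 1/216 = 5/72.
Numerically: E[X] ≈ 0.06944.

E[X] = 15 · (1/6)^{3} = 5/72 ≈ 0.06944.


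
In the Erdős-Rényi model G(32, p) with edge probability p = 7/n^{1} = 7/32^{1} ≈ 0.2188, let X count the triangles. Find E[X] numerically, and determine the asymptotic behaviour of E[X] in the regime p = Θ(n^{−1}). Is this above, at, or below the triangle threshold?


Number of potential triangles: C(32, 3) = 4960.
Each occurs with probability p³ ≈ (0.2188)³ ≈ 1.046753e-02.
By linearity: E[X] = C(32, 3)·p³ ≈ 4960 · 1.046753e-02 ≈ 51.9189.
Here α = 1, so p = 7/n is exactly at the triangle threshold p ~ 1/n. Asymptotically E[X] → c³/6 = 7³/6 = 343/6 ≈ 57.1667, a bounded constant. In this regime the triangle count is asymptotically Poisson(c³/6).

E[X] ≈ 51.9189; in regime p = Θ(1/n^{1}) E[X] stays bounded (at the triangle threshold p ~ 1/n).


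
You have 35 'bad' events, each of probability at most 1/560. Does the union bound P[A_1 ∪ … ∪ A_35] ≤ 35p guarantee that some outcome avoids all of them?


Union bound: P[∪_{i=1}^{35} A_i] ≤ Σ_i P[A_i] ≤ 35·p = 35·(1/560) = 1/16.
Numerically: 1/16 ≈ 0.062.
Is 1/16 < 1? YES.
Since P[∪ A_i] ≤ 1/16 < 1, the complement has P[∩ A_i^c] ≥ 1 − 1/16 = 15/16 > 0, so some outcome avoids every A_i.

35·p = 1/16 ≈ 0.062; existence CERTIFIED by the union bound.


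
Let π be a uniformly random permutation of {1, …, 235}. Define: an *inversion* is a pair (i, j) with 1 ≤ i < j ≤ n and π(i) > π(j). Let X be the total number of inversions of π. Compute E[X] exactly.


Write X = Σ X_I over the C(235, 2) = 27495 pairs i < j, with X_I the indicator of one inversion.
There are 27495 indicators.
For each fixed pair i < j, the values π(i) and π(j) are two distinct elements of {1, …, 235} in uniformly random order; by symmetry P[π(i) > π(j)] = 1/2.
By linearity: E[X] = 27495 · (1/2) = C(235, 2) · (1/2) = 27495/2 = 27495/2 ≈ 13747.500.

E[X] = 27495/2 = 13747.500.


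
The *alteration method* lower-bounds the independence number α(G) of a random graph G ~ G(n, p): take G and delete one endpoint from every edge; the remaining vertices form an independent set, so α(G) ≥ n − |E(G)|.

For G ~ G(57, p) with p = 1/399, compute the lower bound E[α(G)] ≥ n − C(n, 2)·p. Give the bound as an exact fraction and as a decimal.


E[|E(G)|] = C(57, 2)·p = 1596 · (1/399) = 4.
E[α(G)] ≥ n − E[|E(G)|] = 57 − 4 = 53.
Numerically: ≈ 53.000000.
(This is only a lower bound; the true E[α(G)] may be larger.)

E[α(G)] ≥ 53 ≈ 53.000000.


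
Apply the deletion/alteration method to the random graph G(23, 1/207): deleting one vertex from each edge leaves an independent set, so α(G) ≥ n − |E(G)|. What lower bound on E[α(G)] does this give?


E[|E(G)|] = C(23, 2)·p = 253 · (1/207) = 11/9.
E[α(G)] ≥ n − E[|E(G)|] = 23 − 11/9 = 196/9.
Numerically: ≈ 21.778.
(This is only a lower bound; the true E[α(G)] may be larger.)

E[α(G)] ≥ 196/9 ≈ 21.778.


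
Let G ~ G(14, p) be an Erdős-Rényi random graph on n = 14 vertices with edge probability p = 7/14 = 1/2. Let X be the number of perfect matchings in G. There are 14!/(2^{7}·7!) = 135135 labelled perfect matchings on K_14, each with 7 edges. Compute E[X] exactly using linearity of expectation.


K_14 has 14!/(2^{7}·7!) = 135135 labelled perfect matchings.
For each such perfect matching H, let X_H = 1 if all 7 edges of H are present in G. Then P[X_H = 1] = p^{7} = (1/2)^{7} = 1/128.
By linearity: E[X] = Σ_H E[X_H] = 135135 · p^{7} = 135135 · 1/128 = 135135/128.
Numerically: E[X] ≈ 1055.74.

E[X] = 135135 · (1/2)^{7} = 135135/128 ≈ 1055.74.


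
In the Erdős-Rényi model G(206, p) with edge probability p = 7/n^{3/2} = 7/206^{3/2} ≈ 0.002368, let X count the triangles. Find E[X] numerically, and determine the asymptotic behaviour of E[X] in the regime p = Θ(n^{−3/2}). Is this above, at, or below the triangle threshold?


Number of potential triangles: C(206, 3) = 1435820.
Each occurs with probability p³ ≈ (0.002368)³ ≈ 1.327063e-08.
By linearity: E[X] = C(206, 3)·p³ ≈ 1435820 · 1.327063e-08 ≈ 0.0191.
Since α = 3/2 > 1, p = c/n^{3/2} = o(1/n) is below the triangle threshold p ~ 1/n. Asymptotically E[X] ~ (c³/6)·n^{3(1−α)} = (7³/6)·n^{-1.5} → 0, so by Markov's inequality G has no triangles w.h.p.

E[X] ≈ 0.0191; in regime p = Θ(1/n^{3/2}) E[X] tends to 0 (below the triangle threshold p ~ 1/n).


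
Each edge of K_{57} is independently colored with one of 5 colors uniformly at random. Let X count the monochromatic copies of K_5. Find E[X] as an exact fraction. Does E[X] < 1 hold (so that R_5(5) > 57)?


E[X] = C(57, 5) · 5^{1 − 10} = 4187106 · 5^{−9} = 4187106/1953125.
As a reduced fraction: E[X] = 4187106/1953125 ≈ 2.144.
Is E[X] < 1? NO.
Since E[X] ≥ 1, the first-moment bound is inconclusive at n = 57; it does NOT by itself certify R_5(5) > 57.

E[X] = 4187106/1953125 ≈ 2.144; E[X] ≥ 1; first-moment method inconclusive here.


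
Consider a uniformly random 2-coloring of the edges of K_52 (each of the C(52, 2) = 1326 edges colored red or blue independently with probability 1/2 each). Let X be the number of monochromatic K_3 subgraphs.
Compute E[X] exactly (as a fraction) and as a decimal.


Let X = Σ_S X_S over the C(52, 3) = 22100 subsets S of size 3, where X_S = 1 if the K_3 on S is monochromatic.
For a fixed S, the K_3 on S has C(3, 2) = 3 edges. P[all 3 edges red] = (1/2)^3, and likewise for blue, so P[monochromatic] = 2·(1/2)^3 = 2^{1 − 3} = 1/4.
By linearity: E[X] = C(52, 3) · 2^{1 − 3} = 22100 · 1/4 = 5525.
Numerically: E[X] ≈ 5525.0000.

E[X] = C(52,3)·2^(1−C(3,2)) = 5525 ≈ 5525.0000.


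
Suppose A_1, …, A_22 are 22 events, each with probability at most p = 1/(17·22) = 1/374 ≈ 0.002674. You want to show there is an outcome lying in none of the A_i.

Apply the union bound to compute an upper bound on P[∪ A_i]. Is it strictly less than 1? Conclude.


Union bound: P[∪_{i=1}^{22} A_i] ≤ Σ_i P[A_i] ≤ 22·p = 22·(1/374) = 1/17.
Numerically: 1/17 ≈ 0.058824.
Is 1/17 < 1? YES.
Since P[∪ A_i] ≤ 1/17 < 1, the complement has P[∩ A_i^c] ≥ 1 − 1/17 = 16/17 > 0, so some outcome avoids every A_i.

22·p = 1/17 ≈ 0.058824; existence CERTIFIED by the union bound.


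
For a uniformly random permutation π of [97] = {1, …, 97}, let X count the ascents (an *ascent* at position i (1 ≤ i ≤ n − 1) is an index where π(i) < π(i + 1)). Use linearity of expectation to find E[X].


Write X = Σ X_I over i = 1, …, 96, with X_I the indicator of one ascent.
There are 96 indicators.
For each fixed i, the pair (π(i), π(i+1)) is a uniformly random ordered pair of distinct values from {1, …, 97}; by symmetry P[π(i) < π(i+1)] = 1/2.
By linearity: E[X] = 96 · (1/2) = (97 − 1) · (1/2) = 48 ≈ 48.000000.

E[X] = 48 = 48.000000.


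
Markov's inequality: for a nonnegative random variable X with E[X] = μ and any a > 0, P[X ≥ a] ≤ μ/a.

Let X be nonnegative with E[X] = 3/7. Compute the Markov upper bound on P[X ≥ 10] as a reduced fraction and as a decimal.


μ = E[X] = 3/7, a = 10.
Markov: P[X ≥ 10] ≤ μ/a = (3/7)/10 = 3/70.
Numerically: ≈ 0.042857.
(Since a = 10 > μ = 0.428571, the bound 3/70 is < 1 and informative.)

P[X ≥ 10] ≤ 3/70 ≈ 0.042857.


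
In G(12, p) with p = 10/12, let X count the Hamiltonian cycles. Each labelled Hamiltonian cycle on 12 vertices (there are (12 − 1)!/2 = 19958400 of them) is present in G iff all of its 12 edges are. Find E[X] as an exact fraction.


K_12 has (12 − 1)!/2 = 19958400 labelled Hamiltonian cycles.
For each such Hamiltonian cycle H, let X_H = 1 if all 12 edges of H are present in G. Then P[X_H = 1] = p^{12} = (5/6)^{12} = 244140625/2176782336.
By linearity of expectation: E[X] = Σ_H E[X_H] = 19958400 · p^{12} = 19958400 · 244140625/2176782336 = 469970703125/209952.
Numerically: E[X] ≈ 2.2385e+06.

E[X] = 19958400 · (5/6)^{12} = 469970703125/209952 ≈ 2.2385e+06.


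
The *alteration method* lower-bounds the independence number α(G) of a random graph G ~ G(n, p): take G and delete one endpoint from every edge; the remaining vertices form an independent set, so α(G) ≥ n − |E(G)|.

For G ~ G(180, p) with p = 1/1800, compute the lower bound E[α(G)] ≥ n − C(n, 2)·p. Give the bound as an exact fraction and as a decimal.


E[|E(G)|] = C(180, 2)·p = 16110 · (1/1800) = 179/20.
E[α(G)] ≥ n − E[|E(G)|] = 180 − 179/20 = 3421/20.
Numerically: ≈ 171.050000.
(This is only a lower bound; the true E[α(G)] may be larger.)

E[α(G)] ≥ 3421/20 ≈ 171.050000.


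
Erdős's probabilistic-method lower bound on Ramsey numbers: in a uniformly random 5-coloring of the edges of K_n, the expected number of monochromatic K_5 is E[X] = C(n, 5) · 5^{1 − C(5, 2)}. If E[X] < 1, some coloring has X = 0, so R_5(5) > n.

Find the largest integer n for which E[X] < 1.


We need C(n, 5) · 5^{1 − 10} < 1, i.e. C(n, 5) < 5^{10 − 1} = 1953125.
Check values of n near the boundary:
  n = 48: C(48, 5) = 1712304; 1712304 < 1953125? YES
  n = 49: C(49, 5) = 1906884; 1906884 < 1953125? YES
  n = 50: C(50, 5) = 2118760; 2118760 < 1953125? NO
The largest n with C(n, 5) < 1953125 is n = 49 (where E[X] = 1906884/1953125 ≈ 0.97632). Hence R_5(5) > 49, i.e. R_5(5) ≥ 50.

Largest n = 49; hence R_5(5) > 49.


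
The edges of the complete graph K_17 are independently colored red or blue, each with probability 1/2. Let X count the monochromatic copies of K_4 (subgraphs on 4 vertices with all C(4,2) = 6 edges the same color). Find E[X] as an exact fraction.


Let X = Σ_S X_S over the C(17, 4) = 2380 subsets S of size 4, where X_S = 1 if the K_4 on S is monochromatic.
For a fixed S, the K_4 on S has C(4, 2) = 6 edges. P[all 6 edges red] = (1/2)^6, and likewise for blue, so P[monochromatic] = 2·(1/2)^6 = 2^{1 − 6} = 1/32.
By linearity of expectation: E[X] = C(17, 4) · 2^{1 − 6} = 2380 · 1/32 = 595/8.
Numerically: E[X] ≈ 74.375000.

E[X] = C(17,4)·2^(1−C(4,2)) = 595/8 ≈ 74.375000.


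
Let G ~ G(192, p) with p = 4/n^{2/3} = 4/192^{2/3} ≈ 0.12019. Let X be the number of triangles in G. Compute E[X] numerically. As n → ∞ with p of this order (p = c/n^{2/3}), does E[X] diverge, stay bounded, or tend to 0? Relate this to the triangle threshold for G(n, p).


Number of potential triangles: C(192, 3) = 1161280.
Each occurs with probability p³ ≈ (0.12019)³ ≈ 1.7361111e-03.
By linearity: E[X] = C(192, 3)·p³ ≈ 1161280 · 1.7361111e-03 ≈ 2016.11111.
Since α = 2/3 < 1, p = c/n^{2/3} ≫ 1/n is above the triangle threshold p ~ 1/n. Asymptotically E[X] ~ (c³/6)·n^{3(1−α)} = (4³/6)·n^{1} → ∞; triangles are abundant w.h.p.

E[X] ≈ 2016.11111; in regime p = Θ(1/n^{2/3}) E[X] diverges (above the triangle threshold p ~ 1/n).


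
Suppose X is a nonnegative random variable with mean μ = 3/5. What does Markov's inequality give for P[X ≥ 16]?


μ = E[X] = 3/5, a = 16.
Markov: P[X ≥ 16] ≤ μ/a = (3/5)/16 = 3/80.
Numerically: ≈ 0.037500.
(Since a = 16 > μ = 0.600000, the bound 3/80 is < 1 and informative.)

P[X ≥ 16] ≤ 3/80 ≈ 0.037500.


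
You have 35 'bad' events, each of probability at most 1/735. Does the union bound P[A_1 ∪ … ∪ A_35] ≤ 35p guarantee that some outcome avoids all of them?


Union bound: P[∪_{i=1}^{35} A_i] ≤ Σ_i P[A_i] ≤ 35·p = 35·(1/735) = 1/21.
Numerically: 1/21 ≈ 0.0476190.
Is 1/21 < 1? YES.
Since P[∪ A_i] ≤ 1/21 < 1, the complement has P[∩ A_i^c] ≥ 1 − 1/21 = 20/21 > 0, so some outcome avoids every A_i.

35·p = 1/21 ≈ 0.0476190; existence CERTIFIED by the union bound.


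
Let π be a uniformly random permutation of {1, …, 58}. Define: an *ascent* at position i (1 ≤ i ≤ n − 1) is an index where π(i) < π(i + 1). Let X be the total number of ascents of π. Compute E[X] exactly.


Write X = Σ X_I over i = 1, …, 57, with X_I the indicator of one ascent.
There are 57 indicators.
For each fixed i, the pair (π(i), π(i+1)) is a uniformly random ordered pair of distinct values from {1, …, 58}; by symmetry P[π(i) < π(i+1)] = 1/2.
By linearity: E[X] = 57 · (1/2) = (58 − 1) · (1/2) = 57/2 ≈ 28.500.

E[X] = 57/2 = 28.500.


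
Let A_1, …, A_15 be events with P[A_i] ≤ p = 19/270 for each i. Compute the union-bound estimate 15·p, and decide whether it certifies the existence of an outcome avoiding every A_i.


Union bound: P[∪_{i=1}^{15} A_i] ≤ Σ_i P[A_i] ≤ 15·p = 15·(19/270) = 19/18.
Numerically: 19/18 ≈ 1.056.
Is 19/18 < 1? NO.
Since the bound 19/18 is ≥ 1, the union bound is uninformative here; it does NOT by itself certify existence.

15·p = 19/18 ≈ 1.056; existence NOT certified by the union bound.


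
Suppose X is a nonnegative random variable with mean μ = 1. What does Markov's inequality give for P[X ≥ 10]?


μ = E[X] = 1, a = 10.
Markov: P[X ≥ 10] ≤ μ/a = (1)/10 = 1/10.
Numerically: ≈ 0.100000.
(Since a = 10 > μ = 1.000000, the bound 1/10 is < 1 and informative.)

P[X ≥ 10] ≤ 1/10 ≈ 0.100000.


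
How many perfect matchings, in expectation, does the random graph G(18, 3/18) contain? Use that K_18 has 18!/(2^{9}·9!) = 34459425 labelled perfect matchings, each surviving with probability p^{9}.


K_18 has 18!/(2^{9}·9!) = 34459425 labelled perfect matchings.
For each such perfect matching H, let X_H = 1 if all 9 edges of H are present in G. Then P[X_H = 1] = p^{9} = (1/6)^{9} = 1/10077696.
By linearity of expectation: E[X] = Σ_H E[X_H] = 34459425 · p^{9} = 34459425 · 1/10077696 = 425425/124416.
Numerically: E[X] ≈ 3.42.

E[X] = 34459425 · (1/6)^{9} = 425425/124416 ≈ 3.42.
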